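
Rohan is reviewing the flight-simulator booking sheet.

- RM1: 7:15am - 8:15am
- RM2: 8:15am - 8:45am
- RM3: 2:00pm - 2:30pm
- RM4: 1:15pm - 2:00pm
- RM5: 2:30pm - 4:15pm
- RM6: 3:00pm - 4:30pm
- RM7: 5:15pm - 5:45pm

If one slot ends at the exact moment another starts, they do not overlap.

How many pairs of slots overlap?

Sorted by start: RM1, RM2, RM4, RM3, RM5, RM6, RM7.
RM2 starts exactly when RM1 ends (back-to-back, no overlap), so nothing later overlaps RM1 either.
RM4 starts after RM2 ends, so nothing later overlaps RM2 either.
RM3 starts exactly when RM4 ends (back-to-back, no overlap), so nothing later overlaps RM4 either.
RM5 starts exactly when RM3 ends (back-to-back, no overlap), so nothing later overlaps RM3 either.
RM6 starts before RM5 ends → RM5 and RM6 overlap.
RM7 starts after RM5 ends.
RM7 starts after RM6 ends.
Overlapping pairs: RM5 & RM6 — 1 in total.

1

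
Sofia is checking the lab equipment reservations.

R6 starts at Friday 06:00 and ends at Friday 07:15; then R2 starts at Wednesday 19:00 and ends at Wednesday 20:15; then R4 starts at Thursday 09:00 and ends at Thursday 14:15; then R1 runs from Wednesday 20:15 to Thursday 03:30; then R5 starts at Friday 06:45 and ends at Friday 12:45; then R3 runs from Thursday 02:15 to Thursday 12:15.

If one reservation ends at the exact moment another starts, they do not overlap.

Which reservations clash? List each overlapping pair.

Sorted by start: R2, R1, R3, R4, R6, R5.
R1 starts exactly when R2 ends (back-to-back, no overlap), so R2 has no further overlaps.
R3 starts before R1 ends → R1 and R3 overlap.
R4 starts after R1 ends, so R1 has no further overlaps.
R4 starts before R3 ends → R3 and R4 overlap.
R6 starts after R3 ends, so R3 has no further overlaps.
R6 starts after R4 ends, so R4 has no further overlaps.
R5 starts before R6 ends → R6 and R5 overlap.

R1 & R3, R3 & R4, R5 & R6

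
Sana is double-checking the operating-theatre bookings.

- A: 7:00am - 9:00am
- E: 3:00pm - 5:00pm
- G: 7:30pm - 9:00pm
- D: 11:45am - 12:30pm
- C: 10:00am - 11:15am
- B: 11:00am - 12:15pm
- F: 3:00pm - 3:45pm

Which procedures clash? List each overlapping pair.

B & C, B & D, E & F

Sorted by start: A, C, B, D, E, F, G.
C starts after A ends — done with A.
B starts before C ends → C and B overlap.
D starts after C ends — done with C.
D starts before B ends → B and D overlap.
E starts after B ends — done with B.
E starts after D ends — done with D.
F starts before E ends → E and F overlap.
G starts after E ends.
G starts after F ends.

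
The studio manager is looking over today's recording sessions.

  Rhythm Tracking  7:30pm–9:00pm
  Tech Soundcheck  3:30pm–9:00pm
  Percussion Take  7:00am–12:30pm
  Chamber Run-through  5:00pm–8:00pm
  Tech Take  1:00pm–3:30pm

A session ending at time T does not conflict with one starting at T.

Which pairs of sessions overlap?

Sorted by start: Percussion Take, Tech Take, Tech Soundcheck, Chamber Run-through, Rhythm Tracking.
Tech Take starts after Percussion Take ends; Percussion Take is clear from here.
Tech Soundcheck starts exactly when Tech Take ends (back-to-back, no overlap); Tech Take is clear from here.
Chamber Run-through starts before Tech Soundcheck ends → Tech Soundcheck and Chamber Run-through overlap.
Rhythm Tracking starts before Tech Soundcheck ends → Tech Soundcheck and Rhythm Tracking overlap.
Rhythm Tracking starts before Chamber Run-through ends → Chamber Run-through and Rhythm Tracking overlap.

Chamber Run-through & Rhythm Tracking, Chamber Run-through & Tech Soundcheck, Rhythm Tracking & Tech Soundcheck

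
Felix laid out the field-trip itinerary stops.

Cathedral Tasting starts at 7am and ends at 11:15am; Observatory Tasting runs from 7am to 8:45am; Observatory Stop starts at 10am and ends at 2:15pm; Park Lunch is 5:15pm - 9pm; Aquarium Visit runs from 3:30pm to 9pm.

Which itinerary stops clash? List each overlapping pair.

Aquarium Visit & Park Lunch, Cathedral Tasting & Observatory Stop, Cathedral Tasting & Observatory Tasting

Sorted by start: Cathedral Tasting, Observatory Tasting, Observatory Stop, Aquarium Visit, Park Lunch.
Observatory Tasting starts before Cathedral Tasting ends → Cathedral Tasting and Observatory Tasting overlap.
Observatory Stop starts before Cathedral Tasting ends → Cathedral Tasting and Observatory Stop overlap.
Aquarium Visit starts after Cathedral Tasting ends, so Cathedral Tasting has no further overlaps.
Observatory Stop starts after Observatory Tasting ends, so Observatory Tasting has no further overlaps.
Aquarium Visit starts after Observatory Stop ends, so Observatory Stop has no further overlaps.
Park Lunch starts before Aquarium Visit ends → Aquarium Visit and Park Lunch overlap.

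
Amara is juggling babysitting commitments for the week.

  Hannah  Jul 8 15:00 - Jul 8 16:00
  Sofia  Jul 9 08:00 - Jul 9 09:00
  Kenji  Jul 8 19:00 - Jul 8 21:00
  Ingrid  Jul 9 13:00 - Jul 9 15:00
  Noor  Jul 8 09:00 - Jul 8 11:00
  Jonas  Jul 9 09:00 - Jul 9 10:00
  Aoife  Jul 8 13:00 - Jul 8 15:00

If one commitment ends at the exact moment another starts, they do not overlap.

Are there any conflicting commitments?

No

Sorted by start: Noor, Aoife, Hannah, Kenji, Sofia, Jonas, Ingrid.
Aoife starts after Noor ends; Noor is clear from here.
Hannah starts exactly when Aoife ends (back-to-back, no overlap); Aoife is clear from here.
Kenji starts after Hannah ends; Hannah is clear from here.
Sofia starts after Kenji ends; Kenji is clear from here.
Jonas starts exactly when Sofia ends (back-to-back, no overlap); Sofia is clear from here.
Ingrid starts after Jonas ends.
Every pair is clear; the schedule has no overlaps.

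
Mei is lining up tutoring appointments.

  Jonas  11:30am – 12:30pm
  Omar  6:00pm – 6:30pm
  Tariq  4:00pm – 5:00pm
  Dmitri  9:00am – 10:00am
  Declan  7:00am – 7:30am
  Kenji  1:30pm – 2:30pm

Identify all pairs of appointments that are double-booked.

no overlapping pairs

Sorted by start: Declan, Dmitri, Jonas, Kenji, Tariq, Omar.
Dmitri starts after Declan ends — done with Declan.
Jonas starts after Dmitri ends — done with Dmitri.
Kenji starts after Jonas ends — done with Jonas.
Tariq starts after Kenji ends — done with Kenji.
Omar starts after Tariq ends.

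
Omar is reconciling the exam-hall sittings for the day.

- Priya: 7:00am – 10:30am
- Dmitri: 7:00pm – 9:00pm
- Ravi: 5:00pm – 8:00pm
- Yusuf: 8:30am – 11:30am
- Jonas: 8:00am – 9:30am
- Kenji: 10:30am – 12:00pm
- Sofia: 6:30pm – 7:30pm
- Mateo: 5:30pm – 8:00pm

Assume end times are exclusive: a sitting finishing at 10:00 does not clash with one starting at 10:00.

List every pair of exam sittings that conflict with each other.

Check each pair: they overlap iff neither finishes before the other starts.
Sorted by start: Priya, Jonas, Yusuf, Kenji, Ravi, Mateo, Sofia, Dmitri.
Jonas starts before Priya ends → Priya and Jonas overlap.
Yusuf starts before Priya ends → Priya and Yusuf overlap.
Kenji starts exactly when Priya ends (back-to-back, no overlap) — done with Priya.
Yusuf starts before Jonas ends → Jonas and Yusuf overlap.
Kenji starts after Jonas ends — done with Jonas.
Kenji starts before Yusuf ends → Yusuf and Kenji overlap.
Ravi starts after Yusuf ends — done with Yusuf.
Ravi starts after Kenji ends — done with Kenji.
Mateo starts before Ravi ends → Ravi and Mateo overlap.
Sofia starts before Ravi ends → Ravi and Sofia overlap.
Dmitri starts before Ravi ends → Ravi and Dmitri overlap.
Sofia starts before Mateo ends → Mateo and Sofia overlap.
Dmitri starts before Mateo ends → Mateo and Dmitri overlap.
Dmitri starts before Sofia ends → Sofia and Dmitri overlap.

Dmitri & Mateo, Dmitri & Ravi, Dmitri & Sofia, Jonas & Priya, Jonas & Yusuf, Kenji & Yusuf, Mateo & Ravi, Mateo & Sofia, Priya & Yusuf, Ravi & Sofia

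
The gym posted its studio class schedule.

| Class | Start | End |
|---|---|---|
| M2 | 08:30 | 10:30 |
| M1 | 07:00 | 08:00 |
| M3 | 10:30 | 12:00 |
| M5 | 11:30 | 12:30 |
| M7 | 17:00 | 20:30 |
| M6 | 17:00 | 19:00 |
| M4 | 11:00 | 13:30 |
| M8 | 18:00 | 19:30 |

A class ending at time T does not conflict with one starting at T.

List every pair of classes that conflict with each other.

M3 & M4, M3 & M5, M4 & M5, M6 & M7, M6 & M8, M7 & M8

Check each pair: they overlap iff neither finishes before the other starts.
Sorted by start: M1, M2, M3, M4, M5, M6, M7, M8.
M2 starts after M1 ends, so M1 has no further overlaps.
M3 starts exactly when M2 ends (back-to-back, no overlap), so M2 has no further overlaps.
M4 starts before M3 ends → M3 and M4 overlap.
M5 starts before M3 ends → M3 and M5 overlap.
M6 starts after M3 ends, so M3 has no further overlaps.
M5 starts before M4 ends → M4 and M5 overlap.
M6 starts after M4 ends, so M4 has no further overlaps.
M6 starts after M5 ends, so M5 has no further overlaps.
M7 starts before M6 ends → M6 and M7 overlap.
M8 starts before M6 ends → M6 and M8 overlap.
M8 starts before M7 ends → M7 and M8 overlap.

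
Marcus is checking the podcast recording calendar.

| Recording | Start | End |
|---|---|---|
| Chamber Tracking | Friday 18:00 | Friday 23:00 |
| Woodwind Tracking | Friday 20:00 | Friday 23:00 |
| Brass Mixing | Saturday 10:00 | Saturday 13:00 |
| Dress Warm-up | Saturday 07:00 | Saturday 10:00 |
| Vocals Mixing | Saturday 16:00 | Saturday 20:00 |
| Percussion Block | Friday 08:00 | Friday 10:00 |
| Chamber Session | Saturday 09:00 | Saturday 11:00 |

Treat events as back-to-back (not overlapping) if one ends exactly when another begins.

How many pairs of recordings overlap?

Check each pair: they overlap iff neither finishes before the other starts.
Sorted by start: Percussion Block, Chamber Tracking, Woodwind Tracking, Dress Warm-up, Chamber Session, Brass Mixing, Vocals Mixing.
Chamber Tracking starts after Percussion Block ends, so Percussion Block has no further overlaps.
Woodwind Tracking starts before Chamber Tracking ends → Chamber Tracking and Woodwind Tracking overlap.
Dress Warm-up starts after Chamber Tracking ends, so Chamber Tracking has no further overlaps.
Dress Warm-up starts after Woodwind Tracking ends, so Woodwind Tracking has no further overlaps.
Chamber Session starts before Dress Warm-up ends → Dress Warm-up and Chamber Session overlap.
Brass Mixing starts exactly when Dress Warm-up ends (back-to-back, no overlap), so Dress Warm-up has no further overlaps.
Brass Mixing starts before Chamber Session ends → Chamber Session and Brass Mixing overlap.
Vocals Mixing starts after Chamber Session ends.
Vocals Mixing starts after Brass Mixing ends.
Overlapping pairs: Brass Mixing & Chamber Session, Chamber Session & Dress Warm-up, Chamber Tracking & Woodwind Tracking — 3 in total.

3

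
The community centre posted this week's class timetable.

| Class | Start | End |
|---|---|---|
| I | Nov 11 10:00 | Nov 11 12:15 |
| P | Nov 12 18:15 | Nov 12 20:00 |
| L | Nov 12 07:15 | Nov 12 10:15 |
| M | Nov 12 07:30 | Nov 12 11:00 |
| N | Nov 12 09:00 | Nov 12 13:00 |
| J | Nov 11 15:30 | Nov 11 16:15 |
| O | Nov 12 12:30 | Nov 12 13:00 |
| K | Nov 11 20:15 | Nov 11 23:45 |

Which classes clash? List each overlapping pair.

L & M, L & N, M & N, N & O

Sorted by start: I, J, K, L, M, N, O, P.
J starts after I ends, so I has no further overlaps.
K starts after J ends, so J has no further overlaps.
L starts after K ends, so K has no further overlaps.
M starts before L ends → L and M overlap.
N starts before L ends → L and N overlap.
O starts after L ends, so L has no further overlaps.
N starts before M ends → M and N overlap.
O starts after M ends, so M has no further overlaps.
O starts before N ends → N and O overlap.
P starts after N ends.
P starts after O ends.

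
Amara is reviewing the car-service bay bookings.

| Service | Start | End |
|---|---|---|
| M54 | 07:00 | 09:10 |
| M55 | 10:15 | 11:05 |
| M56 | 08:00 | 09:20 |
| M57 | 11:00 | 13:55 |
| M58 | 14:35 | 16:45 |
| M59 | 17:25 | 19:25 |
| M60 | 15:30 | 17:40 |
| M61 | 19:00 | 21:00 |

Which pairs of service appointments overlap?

M54 & M56, M55 & M57, M58 & M60, M59 & M60, M59 & M61

Sorted by start: M54, M56, M55, M57, M58, M60, M59, M61.
M56 starts before M54 ends → M54 and M56 overlap.
M55 starts after M54 ends; M54 is clear from here.
M55 starts after M56 ends; M56 is clear from here.
M57 starts before M55 ends → M55 and M57 overlap.
M58 starts after M55 ends; M55 is clear from here.
M58 starts after M57 ends; M57 is clear from here.
M60 starts before M58 ends → M58 and M60 overlap.
M59 starts after M58 ends; M58 is clear from here.
M59 starts before M60 ends → M60 and M59 overlap.
M61 starts after M60 ends.
M61 starts before M59 ends → M59 and M61 overlap.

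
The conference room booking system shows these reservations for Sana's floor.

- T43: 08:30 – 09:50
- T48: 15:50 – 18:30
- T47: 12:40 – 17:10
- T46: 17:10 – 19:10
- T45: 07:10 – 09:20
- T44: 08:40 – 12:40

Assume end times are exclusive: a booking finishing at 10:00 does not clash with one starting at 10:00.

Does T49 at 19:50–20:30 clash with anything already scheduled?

No — it doesn't clash with anything

T45: ends 09:20 at or before T49 starts 19:50 → clear.
T43: ends 09:50 at or before T49 starts 19:50 → clear.
T44: ends 12:40 at or before T49 starts 19:50 → clear.
T47: ends 17:10 at or before T49 starts 19:50 → clear.
T48: ends 18:30 at or before T49 starts 19:50 → clear.
T46: ends 19:10 at or before T49 starts 19:50 → clear.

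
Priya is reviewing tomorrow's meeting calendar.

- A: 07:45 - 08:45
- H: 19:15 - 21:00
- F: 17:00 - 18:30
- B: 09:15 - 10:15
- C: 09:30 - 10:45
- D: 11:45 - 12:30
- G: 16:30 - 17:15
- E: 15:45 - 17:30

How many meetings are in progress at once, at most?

Walk through starts and ends in time order (an end at T is processed before a start at T):
07:45 start A → 1
08:45 end A → 0
09:15 start B → 1
09:30 start C → 2
10:15 end B → 1
10:45 end C → 0
11:45 start D → 1
12:30 end D → 0
15:45 start E → 1
16:30 start G → 2
17:00 start F → 3
17:15 end G → 2
17:30 end E → 1
18:30 end F → 0
19:15 start H → 1
21:00 end H → 0
Peak is 3, at 17:00 (E, F, G).

3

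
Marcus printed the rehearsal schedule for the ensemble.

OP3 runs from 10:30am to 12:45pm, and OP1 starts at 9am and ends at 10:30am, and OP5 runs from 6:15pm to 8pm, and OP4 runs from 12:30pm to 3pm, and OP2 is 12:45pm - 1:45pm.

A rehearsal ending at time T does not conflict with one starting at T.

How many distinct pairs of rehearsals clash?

Sorted by start: OP1, OP3, OP4, OP2, OP5.
OP3 starts exactly when OP1 ends (back-to-back, no overlap); OP1 is clear from here.
OP4 starts before OP3 ends → OP3 and OP4 overlap.
OP2 starts exactly when OP3 ends (back-to-back, no overlap); OP3 is clear from here.
OP2 starts before OP4 ends → OP4 and OP2 overlap.
OP5 starts after OP4 ends.
OP5 starts after OP2 ends.
Overlapping pairs: OP2 & OP4, OP3 & OP4 — 2 in total.

2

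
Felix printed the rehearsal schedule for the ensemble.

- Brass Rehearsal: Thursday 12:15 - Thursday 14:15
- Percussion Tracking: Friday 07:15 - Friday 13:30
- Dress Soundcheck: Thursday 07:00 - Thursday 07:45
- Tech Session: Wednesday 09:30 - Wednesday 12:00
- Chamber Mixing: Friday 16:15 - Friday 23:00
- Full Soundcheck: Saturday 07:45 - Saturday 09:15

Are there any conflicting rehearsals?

Sorted by start: Tech Session, Dress Soundcheck, Brass Rehearsal, Percussion Tracking, Chamber Mixing, Full Soundcheck.
Dress Soundcheck starts after Tech Session ends — done with Tech Session.
Brass Rehearsal starts after Dress Soundcheck ends — done with Dress Soundcheck.
Percussion Tracking starts after Brass Rehearsal ends — done with Brass Rehearsal.
Chamber Mixing starts after Percussion Tracking ends — done with Percussion Tracking.
Full Soundcheck starts after Chamber Mixing ends.
Every pair is clear; the schedule has no overlaps.

No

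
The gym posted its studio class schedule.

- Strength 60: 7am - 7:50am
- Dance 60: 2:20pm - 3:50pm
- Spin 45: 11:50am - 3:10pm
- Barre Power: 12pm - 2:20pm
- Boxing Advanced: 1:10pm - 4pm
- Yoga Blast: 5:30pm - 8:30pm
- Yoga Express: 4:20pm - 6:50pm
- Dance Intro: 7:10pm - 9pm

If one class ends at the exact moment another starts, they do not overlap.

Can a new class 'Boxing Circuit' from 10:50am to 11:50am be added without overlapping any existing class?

Yes — the slot is free

Strength 60: ends 7:50am at or before Boxing Circuit starts 10:50am → clear.
Spin 45: starts 11:50am at or after Boxing Circuit ends 11:50am → clear.
Barre Power: starts 12pm at or after Boxing Circuit ends 11:50am → clear.
Boxing Advanced: starts 1:10pm at or after Boxing Circuit ends 11:50am → clear.
Dance 60: starts 2:20pm at or after Boxing Circuit ends 11:50am → clear.
Yoga Express: starts 4:20pm at or after Boxing Circuit ends 11:50am → clear.
Yoga Blast: starts 5:30pm at or after Boxing Circuit ends 11:50am → clear.
Dance Intro: starts 7:10pm at or after Boxing Circuit ends 11:50am → clear.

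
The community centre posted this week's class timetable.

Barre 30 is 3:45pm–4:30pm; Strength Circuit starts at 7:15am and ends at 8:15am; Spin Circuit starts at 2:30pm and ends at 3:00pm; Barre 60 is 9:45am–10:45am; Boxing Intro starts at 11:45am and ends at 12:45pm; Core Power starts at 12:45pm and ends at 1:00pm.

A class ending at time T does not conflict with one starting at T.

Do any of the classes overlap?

No

Sorted by start: Strength Circuit, Barre 60, Boxing Intro, Core Power, Spin Circuit, Barre 30.
Barre 60 starts after Strength Circuit ends — done with Strength Circuit.
Boxing Intro starts after Barre 60 ends — done with Barre 60.
Core Power starts exactly when Boxing Intro ends (back-to-back, no overlap) — done with Boxing Intro.
Spin Circuit starts after Core Power ends — done with Core Power.
Barre 30 starts after Spin Circuit ends.
Every pair is clear; the schedule has no overlaps.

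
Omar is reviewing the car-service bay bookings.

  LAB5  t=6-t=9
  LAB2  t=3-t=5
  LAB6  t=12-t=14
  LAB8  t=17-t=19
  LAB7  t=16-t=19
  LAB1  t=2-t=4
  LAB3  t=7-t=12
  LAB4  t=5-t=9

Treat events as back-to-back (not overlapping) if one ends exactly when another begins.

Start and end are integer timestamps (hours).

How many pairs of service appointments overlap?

Sorted by start: LAB1, LAB2, LAB4, LAB5, LAB3, LAB6, LAB7, LAB8.
LAB2 starts before LAB1 ends → LAB1 and LAB2 overlap.
LAB4 starts after LAB1 ends; LAB1 is clear from here.
LAB4 starts exactly when LAB2 ends (back-to-back, no overlap); LAB2 is clear from here.
LAB5 starts before LAB4 ends → LAB4 and LAB5 overlap.
LAB3 starts before LAB4 ends → LAB4 and LAB3 overlap.
LAB6 starts after LAB4 ends; LAB4 is clear from here.
LAB3 starts before LAB5 ends → LAB5 and LAB3 overlap.
LAB6 starts after LAB5 ends; LAB5 is clear from here.
LAB6 starts exactly when LAB3 ends (back-to-back, no overlap); LAB3 is clear from here.
LAB7 starts after LAB6 ends; LAB6 is clear from here.
LAB8 starts before LAB7 ends → LAB7 and LAB8 overlap.
Overlapping pairs: LAB1 & LAB2, LAB3 & LAB4, LAB3 & LAB5, LAB4 & LAB5, LAB7 & LAB8 — 5 in total.

5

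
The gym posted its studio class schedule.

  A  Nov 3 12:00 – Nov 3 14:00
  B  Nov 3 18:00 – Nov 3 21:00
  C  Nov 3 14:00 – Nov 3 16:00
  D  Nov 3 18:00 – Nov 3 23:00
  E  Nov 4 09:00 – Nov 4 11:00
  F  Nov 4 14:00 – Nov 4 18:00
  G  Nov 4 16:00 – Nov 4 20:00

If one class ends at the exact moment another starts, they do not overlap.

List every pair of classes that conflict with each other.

B & D, F & G

Sorted by start: A, C, B, D, E, F, G.
C starts exactly when A ends (back-to-back, no overlap), so nothing later overlaps A either.
B starts after C ends, so nothing later overlaps C either.
D starts before B ends → B and D overlap.
E starts after B ends, so nothing later overlaps B either.
E starts after D ends, so nothing later overlaps D either.
F starts after E ends, so nothing later overlaps E either.
G starts before F ends → F and G overlap.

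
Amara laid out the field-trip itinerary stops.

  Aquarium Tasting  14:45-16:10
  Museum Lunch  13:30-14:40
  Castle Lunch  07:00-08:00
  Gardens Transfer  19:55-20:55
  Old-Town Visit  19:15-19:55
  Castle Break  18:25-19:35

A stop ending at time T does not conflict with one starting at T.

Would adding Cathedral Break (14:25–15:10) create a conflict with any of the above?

Castle Lunch: ends 08:00 at or before Cathedral Break starts 14:25 → clear.
Museum Lunch: starts 13:30 before Cathedral Break ends 15:10, and ends 14:40 after Cathedral Break starts 14:25 → overlap.
Aquarium Tasting: starts 14:45 before Cathedral Break ends 15:10, and ends 16:10 after Cathedral Break starts 14:25 → overlap.
Castle Break: starts 18:25 at or after Cathedral Break ends 15:10 → clear.
Old-Town Visit: starts 19:15 at or after Cathedral Break ends 15:10 → clear.
Gardens Transfer: starts 19:55 at or after Cathedral Break ends 15:10 → clear.
Cathedral Break overlaps Museum Lunch, Aquarium Tasting.

Yes — it overlaps Aquarium Tasting, Museum Lunch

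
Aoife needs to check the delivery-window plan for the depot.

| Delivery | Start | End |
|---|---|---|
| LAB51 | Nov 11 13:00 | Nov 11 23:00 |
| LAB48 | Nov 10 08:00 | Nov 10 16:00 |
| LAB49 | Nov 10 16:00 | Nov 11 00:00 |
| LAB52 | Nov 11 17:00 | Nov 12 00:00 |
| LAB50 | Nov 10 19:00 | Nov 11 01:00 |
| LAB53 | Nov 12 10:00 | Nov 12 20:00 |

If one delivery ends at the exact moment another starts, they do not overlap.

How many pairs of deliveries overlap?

2

Sorted by start: LAB48, LAB49, LAB50, LAB51, LAB52, LAB53.
LAB49 starts exactly when LAB48 ends (back-to-back, no overlap), so LAB48 has no further overlaps.
LAB50 starts before LAB49 ends → LAB49 and LAB50 overlap.
LAB51 starts after LAB49 ends, so LAB49 has no further overlaps.
LAB51 starts after LAB50 ends, so LAB50 has no further overlaps.
LAB52 starts before LAB51 ends → LAB51 and LAB52 overlap.
LAB53 starts after LAB51 ends.
LAB53 starts after LAB52 ends.
Overlapping pairs: LAB49 & LAB50, LAB51 & LAB52 — 2 in total.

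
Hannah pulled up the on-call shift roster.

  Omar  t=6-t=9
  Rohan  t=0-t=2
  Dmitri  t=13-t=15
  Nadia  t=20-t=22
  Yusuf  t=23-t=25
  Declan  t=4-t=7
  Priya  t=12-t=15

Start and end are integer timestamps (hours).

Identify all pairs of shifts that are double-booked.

Declan & Omar, Dmitri & Priya

Sorted by start: Rohan, Declan, Omar, Priya, Dmitri, Nadia, Yusuf.
Declan starts after Rohan ends — done with Rohan.
Omar starts before Declan ends → Declan and Omar overlap.
Priya starts after Declan ends — done with Declan.
Priya starts after Omar ends — done with Omar.
Dmitri starts before Priya ends → Priya and Dmitri overlap.
Nadia starts after Priya ends — done with Priya.
Nadia starts after Dmitri ends — done with Dmitri.
Yusuf starts after Nadia ends.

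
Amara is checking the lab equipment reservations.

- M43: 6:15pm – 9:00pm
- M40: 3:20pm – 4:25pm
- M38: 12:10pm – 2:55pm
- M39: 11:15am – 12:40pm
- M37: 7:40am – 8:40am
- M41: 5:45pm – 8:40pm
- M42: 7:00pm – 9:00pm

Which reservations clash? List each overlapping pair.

Sorted by start: M37, M39, M38, M40, M41, M43, M42.
M39 starts after M37 ends; M37 is clear from here.
M38 starts before M39 ends → M39 and M38 overlap.
M40 starts after M39 ends; M39 is clear from here.
M40 starts after M38 ends; M38 is clear from here.
M41 starts after M40 ends; M40 is clear from here.
M43 starts before M41 ends → M41 and M43 overlap.
M42 starts before M41 ends → M41 and M42 overlap.
M42 starts before M43 ends → M43 and M42 overlap.

M38 & M39, M41 & M42, M41 & M43, M42 & M43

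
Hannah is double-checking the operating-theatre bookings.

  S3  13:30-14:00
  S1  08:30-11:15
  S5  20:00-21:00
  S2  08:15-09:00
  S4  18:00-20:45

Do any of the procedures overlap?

Sorted by start: S2, S1, S3, S4, S5.
S1 starts before S2 ends → S2 and S1 overlap.
That's a conflict, so the schedule is not conflict-free.

Yes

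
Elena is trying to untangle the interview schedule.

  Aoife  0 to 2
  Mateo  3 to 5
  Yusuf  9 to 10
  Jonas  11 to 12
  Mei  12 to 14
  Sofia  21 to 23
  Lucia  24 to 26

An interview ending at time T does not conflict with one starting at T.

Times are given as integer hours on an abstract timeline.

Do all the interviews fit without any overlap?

Two intervals overlap when each starts before the other ends.
Sorted by start: Aoife, Mateo, Yusuf, Jonas, Mei, Sofia, Lucia.
Mateo starts after Aoife ends, so Aoife has no further overlaps.
Yusuf starts after Mateo ends, so Mateo has no further overlaps.
Jonas starts after Yusuf ends, so Yusuf has no further overlaps.
Mei starts exactly when Jonas ends (back-to-back, no overlap), so Jonas has no further overlaps.
Sofia starts after Mei ends, so Mei has no further overlaps.
Lucia starts after Sofia ends.
Every pair is clear; the schedule has no overlaps.

Yes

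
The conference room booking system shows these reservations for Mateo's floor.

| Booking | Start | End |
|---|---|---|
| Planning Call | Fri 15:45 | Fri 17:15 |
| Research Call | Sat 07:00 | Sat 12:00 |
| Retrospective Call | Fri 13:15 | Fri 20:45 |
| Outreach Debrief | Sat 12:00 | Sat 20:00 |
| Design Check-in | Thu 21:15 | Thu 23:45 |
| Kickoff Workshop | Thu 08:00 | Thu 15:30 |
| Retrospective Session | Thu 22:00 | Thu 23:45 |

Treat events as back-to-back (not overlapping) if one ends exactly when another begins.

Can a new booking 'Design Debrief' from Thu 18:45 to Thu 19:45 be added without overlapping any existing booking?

Kickoff Workshop: ends Thu 15:30 at or before Design Debrief starts Thu 18:45 → clear.
Design Check-in: starts Thu 21:15 at or after Design Debrief ends Thu 19:45 → clear.
Retrospective Session: starts Thu 22:00 at or after Design Debrief ends Thu 19:45 → clear.
Retrospective Call: starts Fri 13:15 at or after Design Debrief ends Thu 19:45 → clear.
Planning Call: starts Fri 15:45 at or after Design Debrief ends Thu 19:45 → clear.
Research Call: starts Sat 07:00 at or after Design Debrief ends Thu 19:45 → clear.
Outreach Debrief: starts Sat 12:00 at or after Design Debrief ends Thu 19:45 → clear.

Yes — the slot is free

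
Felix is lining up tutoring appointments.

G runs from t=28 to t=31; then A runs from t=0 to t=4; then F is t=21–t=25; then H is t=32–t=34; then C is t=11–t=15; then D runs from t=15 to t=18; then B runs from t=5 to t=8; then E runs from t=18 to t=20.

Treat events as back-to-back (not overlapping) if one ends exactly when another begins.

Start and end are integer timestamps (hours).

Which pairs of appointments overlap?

Sorted by start: A, B, C, D, E, F, G, H.
B starts after A ends; A is clear from here.
C starts after B ends; B is clear from here.
D starts exactly when C ends (back-to-back, no overlap); C is clear from here.
E starts exactly when D ends (back-to-back, no overlap); D is clear from here.
F starts after E ends; E is clear from here.
G starts after F ends; F is clear from here.
H starts after G ends.

no conflicts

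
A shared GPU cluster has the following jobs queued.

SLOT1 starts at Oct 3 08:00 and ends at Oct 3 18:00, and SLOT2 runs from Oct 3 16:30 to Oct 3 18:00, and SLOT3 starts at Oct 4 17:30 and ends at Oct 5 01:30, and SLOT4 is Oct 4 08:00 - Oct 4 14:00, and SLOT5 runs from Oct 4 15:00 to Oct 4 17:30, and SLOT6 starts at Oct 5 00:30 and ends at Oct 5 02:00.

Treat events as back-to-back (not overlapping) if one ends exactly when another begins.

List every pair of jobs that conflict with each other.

SLOT1 & SLOT2, SLOT3 & SLOT6

Check each pair: they overlap iff neither finishes before the other starts.
Sorted by start: SLOT1, SLOT2, SLOT4, SLOT5, SLOT3, SLOT6.
SLOT2 starts before SLOT1 ends → SLOT1 and SLOT2 overlap.
SLOT4 starts after SLOT1 ends; SLOT1 is clear from here.
SLOT4 starts after SLOT2 ends; SLOT2 is clear from here.
SLOT5 starts after SLOT4 ends; SLOT4 is clear from here.
SLOT3 starts exactly when SLOT5 ends (back-to-back, no overlap); SLOT5 is clear from here.
SLOT6 starts before SLOT3 ends → SLOT3 and SLOT6 overlap.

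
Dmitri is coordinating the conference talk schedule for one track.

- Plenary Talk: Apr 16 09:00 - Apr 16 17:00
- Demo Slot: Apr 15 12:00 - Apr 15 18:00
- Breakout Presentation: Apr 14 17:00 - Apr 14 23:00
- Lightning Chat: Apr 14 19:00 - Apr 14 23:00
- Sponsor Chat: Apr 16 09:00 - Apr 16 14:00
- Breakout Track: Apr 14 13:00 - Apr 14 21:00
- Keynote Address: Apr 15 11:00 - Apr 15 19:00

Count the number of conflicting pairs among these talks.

Two intervals overlap when each starts before the other ends.
Sorted by start: Breakout Track, Breakout Presentation, Lightning Chat, Keynote Address, Demo Slot, Sponsor Chat, Plenary Talk.
Breakout Presentation starts before Breakout Track ends → Breakout Track and Breakout Presentation overlap.
Lightning Chat starts before Breakout Track ends → Breakout Track and Lightning Chat overlap.
Keynote Address starts after Breakout Track ends — done with Breakout Track.
Lightning Chat starts before Breakout Presentation ends → Breakout Presentation and Lightning Chat overlap.
Keynote Address starts after Breakout Presentation ends — done with Breakout Presentation.
Keynote Address starts after Lightning Chat ends — done with Lightning Chat.
Demo Slot starts before Keynote Address ends → Keynote Address and Demo Slot overlap.
Sponsor Chat starts after Keynote Address ends — done with Keynote Address.
Sponsor Chat starts after Demo Slot ends — done with Demo Slot.
Plenary Talk starts before Sponsor Chat ends → Sponsor Chat and Plenary Talk overlap.
Overlapping pairs: Breakout Presentation & Breakout Track, Breakout Presentation & Lightning Chat, Breakout Track & Lightning Chat, Demo Slot & Keynote Address, Plenary Talk & Sponsor Chat — 5 in total.

5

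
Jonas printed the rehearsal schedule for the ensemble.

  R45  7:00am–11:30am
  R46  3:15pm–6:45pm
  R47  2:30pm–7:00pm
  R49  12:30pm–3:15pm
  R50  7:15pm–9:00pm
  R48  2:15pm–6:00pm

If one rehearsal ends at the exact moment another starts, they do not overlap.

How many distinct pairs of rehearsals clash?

Sorted by start: R45, R49, R48, R47, R46, R50.
R49 starts after R45 ends, so R45 has no further overlaps.
R48 starts before R49 ends → R49 and R48 overlap.
R47 starts before R49 ends → R49 and R47 overlap.
R46 starts exactly when R49 ends (back-to-back, no overlap), so R49 has no further overlaps.
R47 starts before R48 ends → R48 and R47 overlap.
R46 starts before R48 ends → R48 and R46 overlap.
R50 starts after R48 ends.
R46 starts before R47 ends → R47 and R46 overlap.
R50 starts after R47 ends.
R50 starts after R46 ends.
Overlapping pairs: R46 & R47, R46 & R48, R47 & R48, R47 & R49, R48 & R49 — 5 in total.

5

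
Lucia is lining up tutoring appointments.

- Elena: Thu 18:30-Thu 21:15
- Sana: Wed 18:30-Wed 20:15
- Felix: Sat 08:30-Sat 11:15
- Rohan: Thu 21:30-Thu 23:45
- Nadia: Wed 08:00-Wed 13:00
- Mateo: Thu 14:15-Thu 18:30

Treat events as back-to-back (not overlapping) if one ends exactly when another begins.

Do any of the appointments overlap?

Sorted by start: Nadia, Sana, Mateo, Elena, Rohan, Felix.
Sana starts after Nadia ends — done with Nadia.
Mateo starts after Sana ends — done with Sana.
Elena starts exactly when Mateo ends (back-to-back, no overlap) — done with Mateo.
Rohan starts after Elena ends — done with Elena.
Felix starts after Rohan ends.
Every pair is clear; the schedule has no overlaps.

No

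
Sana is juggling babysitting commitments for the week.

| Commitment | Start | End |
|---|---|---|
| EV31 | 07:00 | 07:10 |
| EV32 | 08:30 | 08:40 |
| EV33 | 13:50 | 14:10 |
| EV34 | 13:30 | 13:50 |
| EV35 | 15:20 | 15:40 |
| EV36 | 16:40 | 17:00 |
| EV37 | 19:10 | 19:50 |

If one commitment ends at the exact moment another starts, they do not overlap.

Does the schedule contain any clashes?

No

Check each pair: they overlap iff neither finishes before the other starts.
Sorted by start: EV31, EV32, EV34, EV33, EV35, EV36, EV37.
EV32 starts after EV31 ends; EV31 is clear from here.
EV34 starts after EV32 ends; EV32 is clear from here.
EV33 starts exactly when EV34 ends (back-to-back, no overlap); EV34 is clear from here.
EV35 starts after EV33 ends; EV33 is clear from here.
EV36 starts after EV35 ends; EV35 is clear from here.
EV37 starts after EV36 ends.
Every pair is clear; the schedule has no overlaps.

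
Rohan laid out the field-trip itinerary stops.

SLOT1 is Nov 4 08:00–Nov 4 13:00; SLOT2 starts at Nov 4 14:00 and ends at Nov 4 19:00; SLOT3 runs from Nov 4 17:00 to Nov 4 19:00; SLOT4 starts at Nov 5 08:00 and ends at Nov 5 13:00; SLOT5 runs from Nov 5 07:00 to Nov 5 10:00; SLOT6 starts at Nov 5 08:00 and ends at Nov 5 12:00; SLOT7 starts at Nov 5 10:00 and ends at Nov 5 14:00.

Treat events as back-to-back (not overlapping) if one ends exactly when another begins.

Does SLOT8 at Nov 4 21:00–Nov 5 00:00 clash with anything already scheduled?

SLOT1: ends Nov 4 13:00 at or before SLOT8 starts Nov 4 21:00 → clear.
SLOT2: ends Nov 4 19:00 at or before SLOT8 starts Nov 4 21:00 → clear.
SLOT3: ends Nov 4 19:00 at or before SLOT8 starts Nov 4 21:00 → clear.
SLOT5: starts Nov 5 07:00 at or after SLOT8 ends Nov 5 00:00 → clear.
SLOT4: starts Nov 5 08:00 at or after SLOT8 ends Nov 5 00:00 → clear.
SLOT6: starts Nov 5 08:00 at or after SLOT8 ends Nov 5 00:00 → clear.
SLOT7: starts Nov 5 10:00 at or after SLOT8 ends Nov 5 00:00 → clear.

No — it doesn't clash with anything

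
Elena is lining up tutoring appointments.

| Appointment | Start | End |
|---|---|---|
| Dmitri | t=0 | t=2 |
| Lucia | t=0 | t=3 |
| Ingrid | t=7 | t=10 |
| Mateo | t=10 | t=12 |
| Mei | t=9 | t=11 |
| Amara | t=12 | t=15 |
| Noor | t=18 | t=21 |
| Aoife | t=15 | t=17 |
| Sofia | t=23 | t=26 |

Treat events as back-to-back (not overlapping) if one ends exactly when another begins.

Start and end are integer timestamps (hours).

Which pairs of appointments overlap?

Dmitri & Lucia, Ingrid & Mei, Mateo & Mei

Two intervals overlap when each starts before the other ends.
Sorted by start: Dmitri, Lucia, Ingrid, Mei, Mateo, Amara, Aoife, Noor, Sofia.
Lucia starts before Dmitri ends → Dmitri and Lucia overlap.
Ingrid starts after Dmitri ends, so Dmitri has no further overlaps.
Ingrid starts after Lucia ends, so Lucia has no further overlaps.
Mei starts before Ingrid ends → Ingrid and Mei overlap.
Mateo starts exactly when Ingrid ends (back-to-back, no overlap), so Ingrid has no further overlaps.
Mateo starts before Mei ends → Mei and Mateo overlap.
Amara starts after Mei ends, so Mei has no further overlaps.
Amara starts exactly when Mateo ends (back-to-back, no overlap), so Mateo has no further overlaps.
Aoife starts exactly when Amara ends (back-to-back, no overlap), so Amara has no further overlaps.
Noor starts after Aoife ends, so Aoife has no further overlaps.
Sofia starts after Noor ends.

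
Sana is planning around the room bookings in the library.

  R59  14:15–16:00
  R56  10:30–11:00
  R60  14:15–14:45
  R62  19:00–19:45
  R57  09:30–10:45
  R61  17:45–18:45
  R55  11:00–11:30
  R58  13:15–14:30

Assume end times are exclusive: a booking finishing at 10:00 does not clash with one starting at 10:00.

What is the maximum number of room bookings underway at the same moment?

3

Walk through starts and ends in time order (an end at T is processed before a start at T):
09:30 start R57 → 1
10:30 start R56 → 2
10:45 end R57 → 1
11:00 end R56 → 0
11:00 start R55 → 1
11:30 end R55 → 0
13:15 start R58 → 1
14:15 start R59 → 2
14:15 start R60 → 3
14:30 end R58 → 2
14:45 end R60 → 1
16:00 end R59 → 0
17:45 start R61 → 1
18:45 end R61 → 0
19:00 start R62 → 1
19:45 end R62 → 0
Peak is 3, at 14:15 (R58, R59, R60).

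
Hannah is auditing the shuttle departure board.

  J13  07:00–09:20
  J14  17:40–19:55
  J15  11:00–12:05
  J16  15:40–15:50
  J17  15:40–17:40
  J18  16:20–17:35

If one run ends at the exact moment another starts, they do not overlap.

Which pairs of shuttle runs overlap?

Sorted by start: J13, J15, J16, J17, J18, J14.
J15 starts after J13 ends — done with J13.
J16 starts after J15 ends — done with J15.
J17 starts before J16 ends → J16 and J17 overlap.
J18 starts after J16 ends — done with J16.
J18 starts before J17 ends → J17 and J18 overlap.
J14 starts exactly when J17 ends (back-to-back, no overlap).
J14 starts after J18 ends.

J16 & J17, J17 & J18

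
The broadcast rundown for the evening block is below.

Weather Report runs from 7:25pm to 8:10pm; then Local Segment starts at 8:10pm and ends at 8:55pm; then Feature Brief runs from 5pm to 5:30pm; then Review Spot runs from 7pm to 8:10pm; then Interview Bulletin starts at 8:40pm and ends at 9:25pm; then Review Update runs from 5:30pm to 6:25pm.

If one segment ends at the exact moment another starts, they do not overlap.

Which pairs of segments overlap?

Sorted by start: Feature Brief, Review Update, Review Spot, Weather Report, Local Segment, Interview Bulletin.
Review Update starts exactly when Feature Brief ends (back-to-back, no overlap), so nothing later overlaps Feature Brief either.
Review Spot starts after Review Update ends, so nothing later overlaps Review Update either.
Weather Report starts before Review Spot ends → Review Spot and Weather Report overlap.
Local Segment starts exactly when Review Spot ends (back-to-back, no overlap), so nothing later overlaps Review Spot either.
Local Segment starts exactly when Weather Report ends (back-to-back, no overlap), so nothing later overlaps Weather Report either.
Interview Bulletin starts before Local Segment ends → Local Segment and Interview Bulletin overlap.

Interview Bulletin & Local Segment, Review Spot & Weather Report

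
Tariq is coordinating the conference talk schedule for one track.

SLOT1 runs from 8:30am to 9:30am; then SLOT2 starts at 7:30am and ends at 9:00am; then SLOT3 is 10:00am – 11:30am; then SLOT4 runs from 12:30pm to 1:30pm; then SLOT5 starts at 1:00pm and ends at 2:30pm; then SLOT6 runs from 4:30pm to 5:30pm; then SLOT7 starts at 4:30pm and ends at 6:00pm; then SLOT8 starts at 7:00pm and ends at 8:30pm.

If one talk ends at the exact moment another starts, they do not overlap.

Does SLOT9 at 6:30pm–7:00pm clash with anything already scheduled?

SLOT2: ends 9:00am at or before SLOT9 starts 6:30pm → clear.
SLOT1: ends 9:30am at or before SLOT9 starts 6:30pm → clear.
SLOT3: ends 11:30am at or before SLOT9 starts 6:30pm → clear.
SLOT4: ends 1:30pm at or before SLOT9 starts 6:30pm → clear.
SLOT5: ends 2:30pm at or before SLOT9 starts 6:30pm → clear.
SLOT6: ends 5:30pm at or before SLOT9 starts 6:30pm → clear.
SLOT7: ends 6:00pm at or before SLOT9 starts 6:30pm → clear.
SLOT8: starts 7:00pm at or after SLOT9 ends 7:00pm → clear.

No — it doesn't clash with anything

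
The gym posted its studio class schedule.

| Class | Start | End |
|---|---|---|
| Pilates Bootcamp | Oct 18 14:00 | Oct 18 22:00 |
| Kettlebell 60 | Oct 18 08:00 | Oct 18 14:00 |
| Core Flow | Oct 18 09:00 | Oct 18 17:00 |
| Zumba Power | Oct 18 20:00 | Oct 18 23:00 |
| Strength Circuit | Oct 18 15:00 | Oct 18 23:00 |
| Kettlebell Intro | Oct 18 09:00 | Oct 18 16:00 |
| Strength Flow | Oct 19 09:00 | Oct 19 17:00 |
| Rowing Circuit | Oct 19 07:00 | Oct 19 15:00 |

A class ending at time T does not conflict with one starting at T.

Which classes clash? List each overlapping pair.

Sorted by start: Kettlebell 60, Core Flow, Kettlebell Intro, Pilates Bootcamp, Strength Circuit, Zumba Power, Rowing Circuit, Strength Flow.
Core Flow starts before Kettlebell 60 ends → Kettlebell 60 and Core Flow overlap.
Kettlebell Intro starts before Kettlebell 60 ends → Kettlebell 60 and Kettlebell Intro overlap.
Pilates Bootcamp starts exactly when Kettlebell 60 ends (back-to-back, no overlap), so nothing later overlaps Kettlebell 60 either.
Kettlebell Intro starts before Core Flow ends → Core Flow and Kettlebell Intro overlap.
Pilates Bootcamp starts before Core Flow ends → Core Flow and Pilates Bootcamp overlap.
Strength Circuit starts before Core Flow ends → Core Flow and Strength Circuit overlap.
Zumba Power starts after Core Flow ends, so nothing later overlaps Core Flow either.
Pilates Bootcamp starts before Kettlebell Intro ends → Kettlebell Intro and Pilates Bootcamp overlap.
Strength Circuit starts before Kettlebell Intro ends → Kettlebell Intro and Strength Circuit overlap.
Zumba Power starts after Kettlebell Intro ends, so nothing later overlaps Kettlebell Intro either.
Strength Circuit starts before Pilates Bootcamp ends → Pilates Bootcamp and Strength Circuit overlap.
Zumba Power starts before Pilates Bootcamp ends → Pilates Bootcamp and Zumba Power overlap.
Rowing Circuit starts after Pilates Bootcamp ends, so nothing later overlaps Pilates Bootcamp either.
Zumba Power starts before Strength Circuit ends → Strength Circuit and Zumba Power overlap.
Rowing Circuit starts after Strength Circuit ends, so nothing later overlaps Strength Circuit either.
Rowing Circuit starts after Zumba Power ends, so nothing later overlaps Zumba Power either.
Strength Flow starts before Rowing Circuit ends → Rowing Circuit and Strength Flow overlap.

Core Flow & Kettlebell 60, Core Flow & Kettlebell Intro, Core Flow & Pilates Bootcamp, Core Flow & Strength Circuit, Kettlebell 60 & Kettlebell Intro, Kettlebell Intro & Pilates Bootcamp, Kettlebell Intro & Strength Circuit, Pilates Bootcamp & Strength Circuit, Pilates Bootcamp & Zumba Power, Rowing Circuit & Strength Flow, Strength Circuit & Zumba Power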